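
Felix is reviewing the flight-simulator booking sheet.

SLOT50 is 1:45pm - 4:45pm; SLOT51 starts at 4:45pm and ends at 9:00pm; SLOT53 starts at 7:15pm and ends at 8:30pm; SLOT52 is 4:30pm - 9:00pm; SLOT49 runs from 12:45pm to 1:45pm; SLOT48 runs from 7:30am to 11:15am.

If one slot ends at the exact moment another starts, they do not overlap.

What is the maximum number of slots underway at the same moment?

Walk through starts and ends in time order (an end at T is processed before a start at T):
7:30am start SLOT48 → 1
11:15am end SLOT48 → 0
12:45pm start SLOT49 → 1
1:45pm end SLOT49 → 0
1:45pm start SLOT50 → 1
4:30pm start SLOT52 → 2
4:45pm end SLOT50 → 1
4:45pm start SLOT51 → 2
7:15pm start SLOT53 → 3
8:30pm end SLOT53 → 2
9:00pm end SLOT51 → 1
9:00pm end SLOT52 → 0
Peak is 3, at 7:15pm (SLOT51, SLOT52, SLOT53).

3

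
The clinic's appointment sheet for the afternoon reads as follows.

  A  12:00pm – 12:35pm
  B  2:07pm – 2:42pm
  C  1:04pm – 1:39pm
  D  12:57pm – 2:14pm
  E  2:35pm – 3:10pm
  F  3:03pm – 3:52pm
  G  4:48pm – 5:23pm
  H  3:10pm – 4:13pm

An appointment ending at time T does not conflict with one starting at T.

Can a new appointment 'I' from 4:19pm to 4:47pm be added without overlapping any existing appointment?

Yes — the slot is free

A: ends 12:35pm at or before I starts 4:19pm → clear.
D: ends 2:14pm at or before I starts 4:19pm → clear.
C: ends 1:39pm at or before I starts 4:19pm → clear.
B: ends 2:42pm at or before I starts 4:19pm → clear.
E: ends 3:10pm at or before I starts 4:19pm → clear.
F: ends 3:52pm at or before I starts 4:19pm → clear.
H: ends 4:13pm at or before I starts 4:19pm → clear.
G: starts 4:48pm at or after I ends 4:47pm → clear.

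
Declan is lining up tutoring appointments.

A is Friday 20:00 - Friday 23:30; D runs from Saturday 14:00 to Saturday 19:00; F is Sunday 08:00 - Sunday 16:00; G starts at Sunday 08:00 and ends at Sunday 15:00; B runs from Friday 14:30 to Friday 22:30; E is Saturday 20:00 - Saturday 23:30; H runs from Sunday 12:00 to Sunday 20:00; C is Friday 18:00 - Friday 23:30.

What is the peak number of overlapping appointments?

Sweep the timeline, counting +1 at each start and −1 at each end (ends before starts at a tie):
Friday 14:30 start B → 1
Friday 18:00 start C → 2
Friday 20:00 start A → 3
Friday 22:30 end B → 2
Friday 23:30 end A → 1
Friday 23:30 end C → 0
Saturday 14:00 start D → 1
Saturday 19:00 end D → 0
Saturday 20:00 start E → 1
Saturday 23:30 end E → 0
Sunday 08:00 start F → 1
Sunday 08:00 start G → 2
Sunday 12:00 start H → 3
Sunday 15:00 end G → 2
Sunday 16:00 end F → 1
Sunday 20:00 end H → 0
Peak is 3, at Friday 20:00 (A, B, C).

3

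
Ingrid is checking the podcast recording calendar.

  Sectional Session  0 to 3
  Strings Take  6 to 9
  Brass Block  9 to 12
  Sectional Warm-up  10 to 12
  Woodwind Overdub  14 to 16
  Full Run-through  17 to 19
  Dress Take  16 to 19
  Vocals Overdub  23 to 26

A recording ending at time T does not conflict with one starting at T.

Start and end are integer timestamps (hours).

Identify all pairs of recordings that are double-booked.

Brass Block & Sectional Warm-up, Dress Take & Full Run-through

Sorted by start: Sectional Session, Strings Take, Brass Block, Sectional Warm-up, Woodwind Overdub, Dress Take, Full Run-through, Vocals Overdub.
Strings Take starts after Sectional Session ends — done with Sectional Session.
Brass Block starts exactly when Strings Take ends (back-to-back, no overlap) — done with Strings Take.
Sectional Warm-up starts before Brass Block ends → Brass Block and Sectional Warm-up overlap.
Woodwind Overdub starts after Brass Block ends — done with Brass Block.
Woodwind Overdub starts after Sectional Warm-up ends — done with Sectional Warm-up.
Dress Take starts exactly when Woodwind Overdub ends (back-to-back, no overlap) — done with Woodwind Overdub.
Full Run-through starts before Dress Take ends → Dress Take and Full Run-through overlap.
Vocals Overdub starts after Dress Take ends.
Vocals Overdub starts after Full Run-through ends.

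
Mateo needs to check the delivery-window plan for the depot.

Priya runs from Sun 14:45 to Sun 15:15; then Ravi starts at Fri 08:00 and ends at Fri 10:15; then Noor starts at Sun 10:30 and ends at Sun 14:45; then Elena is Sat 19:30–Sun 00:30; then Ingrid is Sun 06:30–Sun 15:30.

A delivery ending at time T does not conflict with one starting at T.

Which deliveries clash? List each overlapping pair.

Check each pair: they overlap iff neither finishes before the other starts.
Sorted by start: Ravi, Elena, Ingrid, Noor, Priya.
Elena starts after Ravi ends — done with Ravi.
Ingrid starts after Elena ends — done with Elena.
Noor starts before Ingrid ends → Ingrid and Noor overlap.
Priya starts before Ingrid ends → Ingrid and Priya overlap.
Priya starts exactly when Noor ends (back-to-back, no overlap).

Ingrid & Noor, Ingrid & Priya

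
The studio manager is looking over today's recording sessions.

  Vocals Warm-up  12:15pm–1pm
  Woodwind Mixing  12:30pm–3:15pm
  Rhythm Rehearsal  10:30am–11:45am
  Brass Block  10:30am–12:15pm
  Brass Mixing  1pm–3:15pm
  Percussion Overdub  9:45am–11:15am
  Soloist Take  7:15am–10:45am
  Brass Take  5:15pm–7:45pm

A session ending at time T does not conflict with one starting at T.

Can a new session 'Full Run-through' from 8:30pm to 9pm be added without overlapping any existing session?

Soloist Take: ends 10:45am at or before Full Run-through starts 8:30pm → clear.
Percussion Overdub: ends 11:15am at or before Full Run-through starts 8:30pm → clear.
Brass Block: ends 12:15pm at or before Full Run-through starts 8:30pm → clear.
Rhythm Rehearsal: ends 11:45am at or before Full Run-through starts 8:30pm → clear.
Vocals Warm-up: ends 1pm at or before Full Run-through starts 8:30pm → clear.
Woodwind Mixing: ends 3:15pm at or before Full Run-through starts 8:30pm → clear.
Brass Mixing: ends 3:15pm at or before Full Run-through starts 8:30pm → clear.
Brass Take: ends 7:45pm at or before Full Run-through starts 8:30pm → clear.

Yes — the slot is free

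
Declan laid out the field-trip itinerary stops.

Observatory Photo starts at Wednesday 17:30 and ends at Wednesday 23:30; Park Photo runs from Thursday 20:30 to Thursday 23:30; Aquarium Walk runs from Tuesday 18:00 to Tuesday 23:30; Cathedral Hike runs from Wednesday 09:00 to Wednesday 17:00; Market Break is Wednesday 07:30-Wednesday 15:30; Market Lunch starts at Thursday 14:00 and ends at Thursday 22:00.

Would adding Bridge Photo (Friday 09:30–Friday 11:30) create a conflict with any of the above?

No — it doesn't clash with anything

Aquarium Walk: ends Tuesday 23:30 at or before Bridge Photo starts Friday 09:30 → clear.
Market Break: ends Wednesday 15:30 at or before Bridge Photo starts Friday 09:30 → clear.
Cathedral Hike: ends Wednesday 17:00 at or before Bridge Photo starts Friday 09:30 → clear.
Observatory Photo: ends Wednesday 23:30 at or before Bridge Photo starts Friday 09:30 → clear.
Market Lunch: ends Thursday 22:00 at or before Bridge Photo starts Friday 09:30 → clear.
Park Photo: ends Thursday 23:30 at or before Bridge Photo starts Friday 09:30 → clear.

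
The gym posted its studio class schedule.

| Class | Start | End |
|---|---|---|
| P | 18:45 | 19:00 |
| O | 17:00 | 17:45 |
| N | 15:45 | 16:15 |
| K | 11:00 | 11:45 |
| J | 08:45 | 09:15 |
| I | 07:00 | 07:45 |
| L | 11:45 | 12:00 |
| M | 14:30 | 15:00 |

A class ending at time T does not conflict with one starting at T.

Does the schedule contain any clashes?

No

Sorted by start: I, J, K, L, M, N, O, P.
J starts after I ends, so I has no further overlaps.
K starts after J ends, so J has no further overlaps.
L starts exactly when K ends (back-to-back, no overlap), so K has no further overlaps.
M starts after L ends, so L has no further overlaps.
N starts after M ends, so M has no further overlaps.
O starts after N ends, so N has no further overlaps.
P starts after O ends.
Every pair is clear; the schedule has no overlaps.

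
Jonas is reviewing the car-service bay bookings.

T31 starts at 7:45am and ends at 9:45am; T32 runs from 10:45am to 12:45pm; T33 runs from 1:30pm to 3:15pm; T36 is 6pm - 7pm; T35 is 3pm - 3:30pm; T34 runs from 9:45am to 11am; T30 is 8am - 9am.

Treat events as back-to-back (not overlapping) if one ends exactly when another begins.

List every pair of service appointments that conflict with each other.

T30 & T31, T32 & T34, T33 & T35

Check each pair: they overlap iff neither finishes before the other starts.
Sorted by start: T31, T30, T34, T32, T33, T35, T36.
T30 starts before T31 ends → T31 and T30 overlap.
T34 starts exactly when T31 ends (back-to-back, no overlap); T31 is clear from here.
T34 starts after T30 ends; T30 is clear from here.
T32 starts before T34 ends → T34 and T32 overlap.
T33 starts after T34 ends; T34 is clear from here.
T33 starts after T32 ends; T32 is clear from here.
T35 starts before T33 ends → T33 and T35 overlap.
T36 starts after T33 ends.
T36 starts after T35 ends.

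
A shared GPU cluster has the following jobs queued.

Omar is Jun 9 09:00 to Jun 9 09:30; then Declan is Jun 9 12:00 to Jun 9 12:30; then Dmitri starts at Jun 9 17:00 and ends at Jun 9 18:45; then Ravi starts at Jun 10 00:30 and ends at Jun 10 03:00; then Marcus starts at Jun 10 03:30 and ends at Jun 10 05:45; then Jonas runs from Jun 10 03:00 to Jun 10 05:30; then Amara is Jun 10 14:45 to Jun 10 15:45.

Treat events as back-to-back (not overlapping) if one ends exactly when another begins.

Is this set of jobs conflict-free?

Sorted by start: Omar, Declan, Dmitri, Ravi, Jonas, Marcus, Amara.
Declan starts after Omar ends, so nothing later overlaps Omar either.
Dmitri starts after Declan ends, so nothing later overlaps Declan either.
Ravi starts after Dmitri ends, so nothing later overlaps Dmitri either.
Jonas starts exactly when Ravi ends (back-to-back, no overlap), so nothing later overlaps Ravi either.
Marcus starts before Jonas ends → Jonas and Marcus overlap.
That's a conflict, so the schedule is not conflict-free.

No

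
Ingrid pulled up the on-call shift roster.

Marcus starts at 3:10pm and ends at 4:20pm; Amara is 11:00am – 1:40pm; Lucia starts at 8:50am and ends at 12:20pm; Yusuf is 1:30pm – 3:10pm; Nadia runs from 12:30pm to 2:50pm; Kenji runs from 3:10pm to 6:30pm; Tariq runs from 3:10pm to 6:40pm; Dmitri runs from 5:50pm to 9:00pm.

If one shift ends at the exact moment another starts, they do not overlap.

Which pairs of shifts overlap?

Check each pair: they overlap iff neither finishes before the other starts.
Sorted by start: Lucia, Amara, Nadia, Yusuf, Marcus, Kenji, Tariq, Dmitri.
Amara starts before Lucia ends → Lucia and Amara overlap.
Nadia starts after Lucia ends, so nothing later overlaps Lucia either.
Nadia starts before Amara ends → Amara and Nadia overlap.
Yusuf starts before Amara ends → Amara and Yusuf overlap.
Marcus starts after Amara ends, so nothing later overlaps Amara either.
Yusuf starts before Nadia ends → Nadia and Yusuf overlap.
Marcus starts after Nadia ends, so nothing later overlaps Nadia either.
Marcus starts exactly when Yusuf ends (back-to-back, no overlap), so nothing later overlaps Yusuf either.
Kenji starts before Marcus ends → Marcus and Kenji overlap.
Tariq starts before Marcus ends → Marcus and Tariq overlap.
Dmitri starts after Marcus ends.
Tariq starts before Kenji ends → Kenji and Tariq overlap.
Dmitri starts before Kenji ends → Kenji and Dmitri overlap.
Dmitri starts before Tariq ends → Tariq and Dmitri overlap.

Amara & Lucia, Amara & Nadia, Amara & Yusuf, Dmitri & Kenji, Dmitri & Tariq, Kenji & Marcus, Kenji & Tariq, Marcus & Tariq, Nadia & Yusuf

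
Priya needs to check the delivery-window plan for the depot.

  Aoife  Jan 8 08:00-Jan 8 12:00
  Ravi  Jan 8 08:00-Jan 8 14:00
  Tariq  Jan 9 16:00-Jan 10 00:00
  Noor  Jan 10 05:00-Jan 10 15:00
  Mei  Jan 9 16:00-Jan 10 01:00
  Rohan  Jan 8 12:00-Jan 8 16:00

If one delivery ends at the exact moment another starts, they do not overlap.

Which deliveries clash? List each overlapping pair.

Aoife & Ravi, Mei & Tariq, Ravi & Rohan

Sorted by start: Aoife, Ravi, Rohan, Tariq, Mei, Noor.
Ravi starts before Aoife ends → Aoife and Ravi overlap.
Rohan starts exactly when Aoife ends (back-to-back, no overlap); Aoife is clear from here.
Rohan starts before Ravi ends → Ravi and Rohan overlap.
Tariq starts after Ravi ends; Ravi is clear from here.
Tariq starts after Rohan ends; Rohan is clear from here.
Mei starts before Tariq ends → Tariq and Mei overlap.
Noor starts after Tariq ends.
Noor starts after Mei ends.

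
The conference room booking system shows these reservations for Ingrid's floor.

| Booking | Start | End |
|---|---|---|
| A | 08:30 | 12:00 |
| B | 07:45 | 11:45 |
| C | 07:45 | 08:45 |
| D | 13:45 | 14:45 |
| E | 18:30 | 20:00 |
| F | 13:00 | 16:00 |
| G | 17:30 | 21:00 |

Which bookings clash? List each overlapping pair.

Sorted by start: B, C, A, F, D, G, E.
C starts before B ends → B and C overlap.
A starts before B ends → B and A overlap.
F starts after B ends; B is clear from here.
A starts before C ends → C and A overlap.
F starts after C ends; C is clear from here.
F starts after A ends; A is clear from here.
D starts before F ends → F and D overlap.
G starts after F ends; F is clear from here.
G starts after D ends; D is clear from here.
E starts before G ends → G and E overlap.

A & B, A & C, B & C, D & F, E & G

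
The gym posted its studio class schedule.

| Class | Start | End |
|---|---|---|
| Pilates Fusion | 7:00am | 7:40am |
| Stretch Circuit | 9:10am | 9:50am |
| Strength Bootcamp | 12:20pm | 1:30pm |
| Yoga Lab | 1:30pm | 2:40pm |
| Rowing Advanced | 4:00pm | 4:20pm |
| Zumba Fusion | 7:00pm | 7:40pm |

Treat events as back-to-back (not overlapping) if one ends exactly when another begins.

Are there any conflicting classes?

No

Sorted by start: Pilates Fusion, Stretch Circuit, Strength Bootcamp, Yoga Lab, Rowing Advanced, Zumba Fusion.
Stretch Circuit starts after Pilates Fusion ends; Pilates Fusion is clear from here.
Strength Bootcamp starts after Stretch Circuit ends; Stretch Circuit is clear from here.
Yoga Lab starts exactly when Strength Bootcamp ends (back-to-back, no overlap); Strength Bootcamp is clear from here.
Rowing Advanced starts after Yoga Lab ends; Yoga Lab is clear from here.
Zumba Fusion starts after Rowing Advanced ends.
Every pair is clear; the schedule has no overlaps.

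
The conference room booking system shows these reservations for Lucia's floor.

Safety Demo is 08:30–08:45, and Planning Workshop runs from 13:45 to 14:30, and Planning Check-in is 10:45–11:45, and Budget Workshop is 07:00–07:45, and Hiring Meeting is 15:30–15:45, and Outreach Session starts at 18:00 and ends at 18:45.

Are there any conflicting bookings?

Sorted by start: Budget Workshop, Safety Demo, Planning Check-in, Planning Workshop, Hiring Meeting, Outreach Session.
Safety Demo starts after Budget Workshop ends; Budget Workshop is clear from here.
Planning Check-in starts after Safety Demo ends; Safety Demo is clear from here.
Planning Workshop starts after Planning Check-in ends; Planning Check-in is clear from here.
Hiring Meeting starts after Planning Workshop ends; Planning Workshop is clear from here.
Outreach Session starts after Hiring Meeting ends.
Every pair is clear; the schedule has no overlaps.

No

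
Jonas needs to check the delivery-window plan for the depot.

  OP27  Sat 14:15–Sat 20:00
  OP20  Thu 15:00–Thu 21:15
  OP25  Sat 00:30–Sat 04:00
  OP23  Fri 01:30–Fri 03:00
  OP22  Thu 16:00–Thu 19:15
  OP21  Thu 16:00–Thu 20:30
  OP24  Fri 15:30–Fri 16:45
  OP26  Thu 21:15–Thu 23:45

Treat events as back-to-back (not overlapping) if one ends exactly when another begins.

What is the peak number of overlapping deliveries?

Walk through starts and ends in time order (an end at T is processed before a start at T):
Thu 15:00 start OP20 → 1
Thu 16:00 start OP21 → 2
Thu 16:00 start OP22 → 3
Thu 19:15 end OP22 → 2
Thu 20:30 end OP21 → 1
Thu 21:15 end OP20 → 0
Thu 21:15 start OP26 → 1
Thu 23:45 end OP26 → 0
Fri 01:30 start OP23 → 1
Fri 03:00 end OP23 → 0
Fri 15:30 start OP24 → 1
Fri 16:45 end OP24 → 0
Sat 00:30 start OP25 → 1
Sat 04:00 end OP25 → 0
Sat 14:15 start OP27 → 1
Sat 20:00 end OP27 → 0
Peak is 3, at Thu 16:00 (OP20, OP21, OP22).

3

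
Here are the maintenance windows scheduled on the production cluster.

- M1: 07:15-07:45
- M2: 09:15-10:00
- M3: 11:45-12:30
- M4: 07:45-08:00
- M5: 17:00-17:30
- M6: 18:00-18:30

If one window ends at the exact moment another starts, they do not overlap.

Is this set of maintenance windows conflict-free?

Sorted by start: M1, M4, M2, M3, M5, M6.
M4 starts exactly when M1 ends (back-to-back, no overlap), so nothing later overlaps M1 either.
M2 starts after M4 ends, so nothing later overlaps M4 either.
M3 starts after M2 ends, so nothing later overlaps M2 either.
M5 starts after M3 ends, so nothing later overlaps M3 either.
M6 starts after M5 ends.
Every pair is clear; the schedule has no overlaps.

Yes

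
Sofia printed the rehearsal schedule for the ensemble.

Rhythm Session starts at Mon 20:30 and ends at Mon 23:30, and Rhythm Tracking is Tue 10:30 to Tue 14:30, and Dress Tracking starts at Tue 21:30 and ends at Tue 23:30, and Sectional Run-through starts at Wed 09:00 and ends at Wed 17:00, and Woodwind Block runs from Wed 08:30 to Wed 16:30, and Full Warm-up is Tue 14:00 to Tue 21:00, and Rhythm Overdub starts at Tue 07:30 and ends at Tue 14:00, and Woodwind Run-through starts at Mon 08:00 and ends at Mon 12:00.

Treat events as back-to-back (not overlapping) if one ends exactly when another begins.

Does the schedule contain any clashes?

Yes

Sorted by start: Woodwind Run-through, Rhythm Session, Rhythm Overdub, Rhythm Tracking, Full Warm-up, Dress Tracking, Woodwind Block, Sectional Run-through.
Rhythm Session starts after Woodwind Run-through ends — done with Woodwind Run-through.
Rhythm Overdub starts after Rhythm Session ends — done with Rhythm Session.
Rhythm Tracking starts before Rhythm Overdub ends → Rhythm Overdub and Rhythm Tracking overlap.
That's a conflict, so the schedule is not conflict-free.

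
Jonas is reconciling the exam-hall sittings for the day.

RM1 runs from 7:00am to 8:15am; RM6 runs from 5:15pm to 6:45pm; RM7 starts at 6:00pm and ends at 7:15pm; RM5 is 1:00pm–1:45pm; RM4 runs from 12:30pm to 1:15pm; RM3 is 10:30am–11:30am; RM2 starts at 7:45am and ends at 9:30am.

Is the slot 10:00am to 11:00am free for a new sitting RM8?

No — it overlaps RM3

RM1: ends 8:15am at or before RM8 starts 10:00am → clear.
RM2: ends 9:30am at or before RM8 starts 10:00am → clear.
RM3: starts 10:30am before RM8 ends 11:00am, and ends 11:30am after RM8 starts 10:00am → overlap.
RM4: starts 12:30pm at or after RM8 ends 11:00am → clear.
RM5: starts 1:00pm at or after RM8 ends 11:00am → clear.
RM6: starts 5:15pm at or after RM8 ends 11:00am → clear.
RM7: starts 6:00pm at or after RM8 ends 11:00am → clear.
RM8 overlaps RM3.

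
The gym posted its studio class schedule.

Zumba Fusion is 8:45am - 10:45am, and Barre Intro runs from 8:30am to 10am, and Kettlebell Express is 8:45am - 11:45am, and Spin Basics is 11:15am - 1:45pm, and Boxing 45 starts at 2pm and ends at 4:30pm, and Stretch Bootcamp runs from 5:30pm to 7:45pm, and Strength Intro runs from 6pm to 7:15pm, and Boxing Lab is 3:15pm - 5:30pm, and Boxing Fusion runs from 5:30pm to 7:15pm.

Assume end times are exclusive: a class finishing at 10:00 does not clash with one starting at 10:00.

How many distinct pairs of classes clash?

8

Two intervals overlap when each starts before the other ends.
Sorted by start: Barre Intro, Zumba Fusion, Kettlebell Express, Spin Basics, Boxing 45, Boxing Lab, Stretch Bootcamp, Boxing Fusion, Strength Intro.
Zumba Fusion starts before Barre Intro ends → Barre Intro and Zumba Fusion overlap.
Kettlebell Express starts before Barre Intro ends → Barre Intro and Kettlebell Express overlap.
Spin Basics starts after Barre Intro ends, so Barre Intro has no further overlaps.
Kettlebell Express starts before Zumba Fusion ends → Zumba Fusion and Kettlebell Express overlap.
Spin Basics starts after Zumba Fusion ends, so Zumba Fusion has no further overlaps.
Spin Basics starts before Kettlebell Express ends → Kettlebell Express and Spin Basics overlap.
Boxing 45 starts after Kettlebell Express ends, so Kettlebell Express has no further overlaps.
Boxing 45 starts after Spin Basics ends, so Spin Basics has no further overlaps.
Boxing Lab starts before Boxing 45 ends → Boxing 45 and Boxing Lab overlap.
Stretch Bootcamp starts after Boxing 45 ends, so Boxing 45 has no further overlaps.
Stretch Bootcamp starts exactly when Boxing Lab ends (back-to-back, no overlap), so Boxing Lab has no further overlaps.
Boxing Fusion starts before Stretch Bootcamp ends → Stretch Bootcamp and Boxing Fusion overlap.
Strength Intro starts before Stretch Bootcamp ends → Stretch Bootcamp and Strength Intro overlap.
Strength Intro starts before Boxing Fusion ends → Boxing Fusion and Strength Intro overlap.
Overlapping pairs: Barre Intro & Kettlebell Express, Barre Intro & Zumba Fusion, Boxing 45 & Boxing Lab, Boxing Fusion & Strength Intro, Boxing Fusion & Stretch Bootcamp, Kettlebell Express & Spin Basics, Kettlebell Express & Zumba Fusion, Strength Intro & Stretch Bootcamp — 8 in total.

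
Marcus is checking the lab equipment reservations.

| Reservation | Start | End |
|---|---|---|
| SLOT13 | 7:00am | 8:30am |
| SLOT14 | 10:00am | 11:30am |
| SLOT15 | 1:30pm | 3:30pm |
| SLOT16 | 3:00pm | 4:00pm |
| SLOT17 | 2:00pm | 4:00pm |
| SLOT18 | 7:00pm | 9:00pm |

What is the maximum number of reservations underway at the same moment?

3

Sweep the timeline, counting +1 at each start and −1 at each end (ends before starts at a tie):
7:00am start SLOT13 → 1
8:30am end SLOT13 → 0
10:00am start SLOT14 → 1
11:30am end SLOT14 → 0
1:30pm start SLOT15 → 1
2:00pm start SLOT17 → 2
3:00pm start SLOT16 → 3
3:30pm end SLOT15 → 2
4:00pm end SLOT16 → 1
4:00pm end SLOT17 → 0
7:00pm start SLOT18 → 1
9:00pm end SLOT18 → 0
Peak is 3, at 3:00pm (SLOT15, SLOT16, SLOT17).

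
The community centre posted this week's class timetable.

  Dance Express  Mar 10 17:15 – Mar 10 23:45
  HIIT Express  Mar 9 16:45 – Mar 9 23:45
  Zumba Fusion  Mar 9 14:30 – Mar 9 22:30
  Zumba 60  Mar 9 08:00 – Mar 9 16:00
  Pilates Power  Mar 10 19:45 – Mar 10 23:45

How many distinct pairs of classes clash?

Sorted by start: Zumba 60, Zumba Fusion, HIIT Express, Dance Express, Pilates Power.
Zumba Fusion starts before Zumba 60 ends → Zumba 60 and Zumba Fusion overlap.
HIIT Express starts after Zumba 60 ends, so Zumba 60 has no further overlaps.
HIIT Express starts before Zumba Fusion ends → Zumba Fusion and HIIT Express overlap.
Dance Express starts after Zumba Fusion ends, so Zumba Fusion has no further overlaps.
Dance Express starts after HIIT Express ends, so HIIT Express has no further overlaps.
Pilates Power starts before Dance Express ends → Dance Express and Pilates Power overlap.
Overlapping pairs: Dance Express & Pilates Power, HIIT Express & Zumba Fusion, Zumba 60 & Zumba Fusion — 3 in total.

3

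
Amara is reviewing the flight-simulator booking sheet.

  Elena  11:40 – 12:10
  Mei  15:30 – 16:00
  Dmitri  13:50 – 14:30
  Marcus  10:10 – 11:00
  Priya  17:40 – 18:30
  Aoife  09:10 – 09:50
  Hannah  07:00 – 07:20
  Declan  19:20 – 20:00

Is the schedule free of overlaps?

Sorted by start: Hannah, Aoife, Marcus, Elena, Dmitri, Mei, Priya, Declan.
Aoife starts after Hannah ends; Hannah is clear from here.
Marcus starts after Aoife ends; Aoife is clear from here.
Elena starts after Marcus ends; Marcus is clear from here.
Dmitri starts after Elena ends; Elena is clear from here.
Mei starts after Dmitri ends; Dmitri is clear from here.
Priya starts after Mei ends; Mei is clear from here.
Declan starts after Priya ends.
Every pair is clear; the schedule has no overlaps.

Yes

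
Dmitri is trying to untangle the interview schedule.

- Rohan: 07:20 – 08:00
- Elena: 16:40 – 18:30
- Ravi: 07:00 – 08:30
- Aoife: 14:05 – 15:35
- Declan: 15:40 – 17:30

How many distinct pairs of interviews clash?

Check each pair: they overlap iff neither finishes before the other starts.
Sorted by start: Ravi, Rohan, Aoife, Declan, Elena.
Rohan starts before Ravi ends → Ravi and Rohan overlap.
Aoife starts after Ravi ends, so Ravi has no further overlaps.
Aoife starts after Rohan ends, so Rohan has no further overlaps.
Declan starts after Aoife ends, so Aoife has no further overlaps.
Elena starts before Declan ends → Declan and Elena overlap.
Overlapping pairs: Declan & Elena, Ravi & Rohan — 2 in total.

2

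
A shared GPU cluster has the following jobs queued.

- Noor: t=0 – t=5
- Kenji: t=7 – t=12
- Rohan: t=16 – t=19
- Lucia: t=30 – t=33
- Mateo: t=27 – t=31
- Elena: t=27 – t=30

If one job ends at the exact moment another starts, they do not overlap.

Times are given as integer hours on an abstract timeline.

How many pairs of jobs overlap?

2

Sorted by start: Noor, Kenji, Rohan, Mateo, Elena, Lucia.
Kenji starts after Noor ends — done with Noor.
Rohan starts after Kenji ends — done with Kenji.
Mateo starts after Rohan ends — done with Rohan.
Elena starts before Mateo ends → Mateo and Elena overlap.
Lucia starts before Mateo ends → Mateo and Lucia overlap.
Lucia starts exactly when Elena ends (back-to-back, no overlap).
Overlapping pairs: Elena & Mateo, Lucia & Mateo — 2 in total.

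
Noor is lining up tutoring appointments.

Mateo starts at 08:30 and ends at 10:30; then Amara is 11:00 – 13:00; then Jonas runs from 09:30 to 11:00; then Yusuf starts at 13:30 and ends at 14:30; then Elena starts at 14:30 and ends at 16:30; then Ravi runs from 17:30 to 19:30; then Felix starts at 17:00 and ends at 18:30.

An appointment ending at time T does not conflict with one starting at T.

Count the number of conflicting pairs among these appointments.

Check each pair: they overlap iff neither finishes before the other starts.
Sorted by start: Mateo, Jonas, Amara, Yusuf, Elena, Felix, Ravi.
Jonas starts before Mateo ends → Mateo and Jonas overlap.
Amara starts after Mateo ends — done with Mateo.
Amara starts exactly when Jonas ends (back-to-back, no overlap) — done with Jonas.
Yusuf starts after Amara ends — done with Amara.
Elena starts exactly when Yusuf ends (back-to-back, no overlap) — done with Yusuf.
Felix starts after Elena ends — done with Elena.
Ravi starts before Felix ends → Felix and Ravi overlap.
Overlapping pairs: Felix & Ravi, Jonas & Mateo — 2 in total.

2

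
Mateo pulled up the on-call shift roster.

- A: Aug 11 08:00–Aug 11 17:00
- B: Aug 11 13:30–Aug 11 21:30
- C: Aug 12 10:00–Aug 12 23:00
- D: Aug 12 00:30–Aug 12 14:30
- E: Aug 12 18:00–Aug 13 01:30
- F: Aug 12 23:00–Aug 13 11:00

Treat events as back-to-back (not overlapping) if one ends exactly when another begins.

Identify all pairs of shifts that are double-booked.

A & B, C & D, C & E, E & F

Sorted by start: A, B, D, C, E, F.
B starts before A ends → A and B overlap.
D starts after A ends, so A has no further overlaps.
D starts after B ends, so B has no further overlaps.
C starts before D ends → D and C overlap.
E starts after D ends, so D has no further overlaps.
E starts before C ends → C and E overlap.
F starts exactly when C ends (back-to-back, no overlap).
F starts before E ends → E and F overlap.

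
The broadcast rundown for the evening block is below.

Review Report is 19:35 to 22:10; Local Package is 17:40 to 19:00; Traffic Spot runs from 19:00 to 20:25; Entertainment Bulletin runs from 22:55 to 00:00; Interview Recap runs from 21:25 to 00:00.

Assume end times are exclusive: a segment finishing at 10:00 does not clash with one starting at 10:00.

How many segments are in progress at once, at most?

Sort all start/end points and keep a running count:
17:40 start Local Package → 1
19:00 end Local Package → 0
19:00 start Traffic Spot → 1
19:35 start Review Report → 2
20:25 end Traffic Spot → 1
21:25 start Interview Recap → 2
22:10 end Review Report → 1
22:55 start Entertainment Bulletin → 2
00:00 end Entertainment Bulletin → 1
00:00 end Interview Recap → 0
Peak is 2, at 19:35 (Review Report, Traffic Spot).

2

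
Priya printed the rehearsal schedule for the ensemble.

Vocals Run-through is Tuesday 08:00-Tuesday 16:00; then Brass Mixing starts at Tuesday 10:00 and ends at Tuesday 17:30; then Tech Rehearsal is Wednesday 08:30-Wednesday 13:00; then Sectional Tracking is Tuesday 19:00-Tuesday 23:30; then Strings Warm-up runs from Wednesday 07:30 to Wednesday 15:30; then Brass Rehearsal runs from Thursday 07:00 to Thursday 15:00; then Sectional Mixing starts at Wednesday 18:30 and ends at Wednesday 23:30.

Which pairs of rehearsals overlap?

Sorted by start: Vocals Run-through, Brass Mixing, Sectional Tracking, Strings Warm-up, Tech Rehearsal, Sectional Mixing, Brass Rehearsal.
Brass Mixing starts before Vocals Run-through ends → Vocals Run-through and Brass Mixing overlap.
Sectional Tracking starts after Vocals Run-through ends; Vocals Run-through is clear from here.
Sectional Tracking starts after Brass Mixing ends; Brass Mixing is clear from here.
Strings Warm-up starts after Sectional Tracking ends; Sectional Tracking is clear from here.
Tech Rehearsal starts before Strings Warm-up ends → Strings Warm-up and Tech Rehearsal overlap.
Sectional Mixing starts after Strings Warm-up ends; Strings Warm-up is clear from here.
Sectional Mixing starts after Tech Rehearsal ends; Tech Rehearsal is clear from here.
Brass Rehearsal starts after Sectional Mixing ends.

Brass Mixing & Vocals Run-through, Strings Warm-up & Tech Rehearsal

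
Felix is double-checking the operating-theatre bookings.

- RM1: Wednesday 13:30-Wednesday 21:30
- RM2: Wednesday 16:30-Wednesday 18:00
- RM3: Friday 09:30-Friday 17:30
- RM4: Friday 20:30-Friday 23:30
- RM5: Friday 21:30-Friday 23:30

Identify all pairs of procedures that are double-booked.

RM1 & RM2, RM4 & RM5

Two intervals overlap when each starts before the other ends.
Sorted by start: RM1, RM2, RM3, RM4, RM5.
RM2 starts before RM1 ends → RM1 and RM2 overlap.
RM3 starts after RM1 ends — done with RM1.
RM3 starts after RM2 ends — done with RM2.
RM4 starts after RM3 ends — done with RM3.
RM5 starts before RM4 ends → RM4 and RM5 overlap.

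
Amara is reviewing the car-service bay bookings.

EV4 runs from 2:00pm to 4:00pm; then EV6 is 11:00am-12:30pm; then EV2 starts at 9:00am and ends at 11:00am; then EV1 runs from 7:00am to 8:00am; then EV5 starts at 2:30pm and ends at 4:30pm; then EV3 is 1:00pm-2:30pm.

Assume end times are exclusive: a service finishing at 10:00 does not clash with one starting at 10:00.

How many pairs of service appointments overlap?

2

Two intervals overlap when each starts before the other ends.
Sorted by start: EV1, EV2, EV6, EV3, EV4, EV5.
EV2 starts after EV1 ends, so nothing later overlaps EV1 either.
EV6 starts exactly when EV2 ends (back-to-back, no overlap), so nothing later overlaps EV2 either.
EV3 starts after EV6 ends, so nothing later overlaps EV6 either.
EV4 starts before EV3 ends → EV3 and EV4 overlap.
EV5 starts exactly when EV3 ends (back-to-back, no overlap).
EV5 starts before EV4 ends → EV4 and EV5 overlap.
Overlapping pairs: EV3 & EV4, EV4 & EV5 — 2 in total.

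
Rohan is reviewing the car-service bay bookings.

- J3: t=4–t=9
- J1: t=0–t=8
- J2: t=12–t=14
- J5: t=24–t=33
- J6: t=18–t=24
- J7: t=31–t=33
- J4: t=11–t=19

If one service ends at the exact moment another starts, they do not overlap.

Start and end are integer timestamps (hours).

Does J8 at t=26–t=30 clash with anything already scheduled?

Yes — it overlaps J5

J1: ends t=8 at or before J8 starts t=26 → clear.
J3: ends t=9 at or before J8 starts t=26 → clear.
J4: ends t=19 at or before J8 starts t=26 → clear.
J2: ends t=14 at or before J8 starts t=26 → clear.
J6: ends t=24 at or before J8 starts t=26 → clear.
J5: starts t=24 before J8 ends t=30, and ends t=33 after J8 starts t=26 → overlap.
J7: starts t=31 at or after J8 ends t=30 → clear.
J8 overlaps J5.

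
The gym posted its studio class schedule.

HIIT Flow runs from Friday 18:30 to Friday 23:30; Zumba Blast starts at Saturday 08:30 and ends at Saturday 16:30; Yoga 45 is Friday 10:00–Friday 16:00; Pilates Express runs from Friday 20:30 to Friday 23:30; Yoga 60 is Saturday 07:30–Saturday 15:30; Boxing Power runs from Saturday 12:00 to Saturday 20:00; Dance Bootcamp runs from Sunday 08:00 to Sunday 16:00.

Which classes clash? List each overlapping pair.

Boxing Power & Yoga 60, Boxing Power & Zumba Blast, HIIT Flow & Pilates Express, Yoga 60 & Zumba Blast

Sorted by start: Yoga 45, HIIT Flow, Pilates Express, Yoga 60, Zumba Blast, Boxing Power, Dance Bootcamp.
HIIT Flow starts after Yoga 45 ends — done with Yoga 45.
Pilates Express starts before HIIT Flow ends → HIIT Flow and Pilates Express overlap.
Yoga 60 starts after HIIT Flow ends — done with HIIT Flow.
Yoga 60 starts after Pilates Express ends — done with Pilates Express.
Zumba Blast starts before Yoga 60 ends → Yoga 60 and Zumba Blast overlap.
Boxing Power starts before Yoga 60 ends → Yoga 60 and Boxing Power overlap.
Dance Bootcamp starts after Yoga 60 ends.
Boxing Power starts before Zumba Blast ends → Zumba Blast and Boxing Power overlap.
Dance Bootcamp starts after Zumba Blast ends.
Dance Bootcamp starts after Boxing Power ends.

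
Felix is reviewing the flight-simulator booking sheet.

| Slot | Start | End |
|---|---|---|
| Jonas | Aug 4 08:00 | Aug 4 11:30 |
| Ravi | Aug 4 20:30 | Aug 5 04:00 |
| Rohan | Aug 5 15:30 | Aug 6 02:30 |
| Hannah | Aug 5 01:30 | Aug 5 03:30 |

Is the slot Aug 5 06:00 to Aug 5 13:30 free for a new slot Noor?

Jonas: ends Aug 4 11:30 at or before Noor starts Aug 5 06:00 → clear.
Ravi: ends Aug 5 04:00 at or before Noor starts Aug 5 06:00 → clear.
Hannah: ends Aug 5 03:30 at or before Noor starts Aug 5 06:00 → clear.
Rohan: starts Aug 5 15:30 at or after Noor ends Aug 5 13:30 → clear.

Yes — the slot is free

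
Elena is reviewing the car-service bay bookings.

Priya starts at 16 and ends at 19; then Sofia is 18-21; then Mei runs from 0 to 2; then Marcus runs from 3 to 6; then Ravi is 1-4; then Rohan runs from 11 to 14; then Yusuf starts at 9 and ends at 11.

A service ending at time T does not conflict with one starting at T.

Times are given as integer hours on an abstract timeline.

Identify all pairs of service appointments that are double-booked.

Two intervals overlap when each starts before the other ends.
Sorted by start: Mei, Ravi, Marcus, Yusuf, Rohan, Priya, Sofia.
Ravi starts before Mei ends → Mei and Ravi overlap.
Marcus starts after Mei ends, so nothing later overlaps Mei either.
Marcus starts before Ravi ends → Ravi and Marcus overlap.
Yusuf starts after Ravi ends, so nothing later overlaps Ravi either.
Yusuf starts after Marcus ends, so nothing later overlaps Marcus either.
Rohan starts exactly when Yusuf ends (back-to-back, no overlap), so nothing later overlaps Yusuf either.
Priya starts after Rohan ends, so nothing later overlaps Rohan either.
Sofia starts before Priya ends → Priya and Sofia overlap.

Marcus & Ravi, Mei & Ravi, Priya & Sofia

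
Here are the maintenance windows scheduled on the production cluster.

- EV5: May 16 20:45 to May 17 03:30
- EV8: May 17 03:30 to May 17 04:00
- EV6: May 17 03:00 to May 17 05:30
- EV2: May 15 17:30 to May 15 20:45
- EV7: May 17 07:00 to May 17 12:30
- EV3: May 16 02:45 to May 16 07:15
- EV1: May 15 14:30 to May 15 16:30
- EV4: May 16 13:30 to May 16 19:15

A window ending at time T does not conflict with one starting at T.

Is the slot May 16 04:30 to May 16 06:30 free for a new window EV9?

EV1: ends May 15 16:30 at or before EV9 starts May 16 04:30 → clear.
EV2: ends May 15 20:45 at or before EV9 starts May 16 04:30 → clear.
EV3: starts May 16 02:45 before EV9 ends May 16 06:30, and ends May 16 07:15 after EV9 starts May 16 04:30 → overlap.
EV4: starts May 16 13:30 at or after EV9 ends May 16 06:30 → clear.
EV5: starts May 16 20:45 at or after EV9 ends May 16 06:30 → clear.
EV6: starts May 17 03:00 at or after EV9 ends May 16 06:30 → clear.
EV8: starts May 17 03:30 at or after EV9 ends May 16 06:30 → clear.
EV7: starts May 17 07:00 at or after EV9 ends May 16 06:30 → clear.
EV9 overlaps EV3.

No — it overlaps EV3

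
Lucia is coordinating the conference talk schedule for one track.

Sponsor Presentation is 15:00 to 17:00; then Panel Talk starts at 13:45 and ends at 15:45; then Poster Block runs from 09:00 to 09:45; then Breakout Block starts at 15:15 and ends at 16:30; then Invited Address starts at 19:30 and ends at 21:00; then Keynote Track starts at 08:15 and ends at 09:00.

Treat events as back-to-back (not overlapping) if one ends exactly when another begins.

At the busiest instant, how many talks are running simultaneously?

Sweep the timeline, counting +1 at each start and −1 at each end (ends before starts at a tie):
08:15 start Keynote Track → 1
09:00 end Keynote Track → 0
09:00 start Poster Block → 1
09:45 end Poster Block → 0
13:45 start Panel Talk → 1
15:00 start Sponsor Presentation → 2
15:15 start Breakout Block → 3
15:45 end Panel Talk → 2
16:30 end Breakout Block → 1
17:00 end Sponsor Presentation → 0
19:30 start Invited Address → 1
21:00 end Invited Address → 0
Peak is 3, at 15:15 (Breakout Block, Panel Talk, Sponsor Presentation).

3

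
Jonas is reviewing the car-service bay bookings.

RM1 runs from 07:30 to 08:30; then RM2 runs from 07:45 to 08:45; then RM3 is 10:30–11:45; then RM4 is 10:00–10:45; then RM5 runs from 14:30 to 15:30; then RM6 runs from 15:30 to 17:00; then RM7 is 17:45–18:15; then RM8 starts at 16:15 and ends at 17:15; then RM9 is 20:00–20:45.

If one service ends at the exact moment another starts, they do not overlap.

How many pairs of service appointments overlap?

3

Check each pair: they overlap iff neither finishes before the other starts.
Sorted by start: RM1, RM2, RM4, RM3, RM5, RM6, RM8, RM7, RM9.
RM2 starts before RM1 ends → RM1 and RM2 overlap.
RM4 starts after RM1 ends — done with RM1.
RM4 starts after RM2 ends — done with RM2.
RM3 starts before RM4 ends → RM4 and RM3 overlap.
RM5 starts after RM4 ends — done with RM4.
RM5 starts after RM3 ends — done with RM3.
RM6 starts exactly when RM5 ends (back-to-back, no overlap) — done with RM5.
RM8 starts before RM6 ends → RM6 and RM8 overlap.
RM7 starts after RM6 ends — done with RM6.
RM7 starts after RM8 ends — done with RM8.
RM9 starts after RM7 ends.
Overlapping pairs: RM1 & RM2, RM3 & RM4, RM6 & RM8 — 3 in total.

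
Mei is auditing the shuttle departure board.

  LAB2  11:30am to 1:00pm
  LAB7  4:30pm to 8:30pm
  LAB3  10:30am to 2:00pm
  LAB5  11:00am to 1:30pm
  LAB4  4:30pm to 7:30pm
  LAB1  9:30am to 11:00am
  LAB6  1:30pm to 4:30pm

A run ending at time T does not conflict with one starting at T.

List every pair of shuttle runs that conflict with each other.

LAB1 & LAB3, LAB2 & LAB3, LAB2 & LAB5, LAB3 & LAB5, LAB3 & LAB6, LAB4 & LAB7

Check each pair: they overlap iff neither finishes before the other starts.
Sorted by start: LAB1, LAB3, LAB5, LAB2, LAB6, LAB4, LAB7.
LAB3 starts before LAB1 ends → LAB1 and LAB3 overlap.
LAB5 starts exactly when LAB1 ends (back-to-back, no overlap), so nothing later overlaps LAB1 either.
LAB5 starts before LAB3 ends → LAB3 and LAB5 overlap.
LAB2 starts before LAB3 ends → LAB3 and LAB2 overlap.
LAB6 starts before LAB3 ends → LAB3 and LAB6 overlap.
LAB4 starts after LAB3 ends, so nothing later overlaps LAB3 either.
LAB2 starts before LAB5 ends → LAB5 and LAB2 overlap.
LAB6 starts exactly when LAB5 ends (back-to-back, no overlap), so nothing later overlaps LAB5 either.
LAB6 starts after LAB2 ends, so nothing later overlaps LAB2 either.
LAB4 starts exactly when LAB6 ends (back-to-back, no overlap), so nothing later overlaps LAB6 either.
LAB7 starts before LAB4 ends → LAB4 and LAB7 overlap.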